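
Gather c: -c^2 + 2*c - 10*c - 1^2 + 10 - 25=-c^2 - 8*c - 16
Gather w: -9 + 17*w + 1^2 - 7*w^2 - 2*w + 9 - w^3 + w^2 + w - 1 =-w^3 - 6*w^2 + 16*w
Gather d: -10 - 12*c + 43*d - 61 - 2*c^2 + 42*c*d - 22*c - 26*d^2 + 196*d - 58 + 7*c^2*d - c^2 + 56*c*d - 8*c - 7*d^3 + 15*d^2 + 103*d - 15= -3*c^2 - 42*c - 7*d^3 - 11*d^2 + d*(7*c^2 + 98*c + 342) - 144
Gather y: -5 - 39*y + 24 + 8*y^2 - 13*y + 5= 8*y^2 - 52*y + 24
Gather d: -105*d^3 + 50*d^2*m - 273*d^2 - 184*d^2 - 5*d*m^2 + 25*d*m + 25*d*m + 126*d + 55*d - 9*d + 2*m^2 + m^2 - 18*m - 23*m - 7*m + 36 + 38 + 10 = -105*d^3 + d^2*(50*m - 457) + d*(-5*m^2 + 50*m + 172) + 3*m^2 - 48*m + 84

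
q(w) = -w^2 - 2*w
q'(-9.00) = 16.00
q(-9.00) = -63.00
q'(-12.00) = 22.00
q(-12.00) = -120.00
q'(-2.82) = 3.64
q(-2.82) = -2.31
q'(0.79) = -3.58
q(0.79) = -2.20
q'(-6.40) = 10.80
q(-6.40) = -28.16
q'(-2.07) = 2.14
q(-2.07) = -0.14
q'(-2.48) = 2.96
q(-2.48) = -1.19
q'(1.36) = -4.72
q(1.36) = -4.57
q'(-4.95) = 7.90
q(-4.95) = -14.60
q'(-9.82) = 17.64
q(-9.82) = -76.79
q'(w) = -2*w - 2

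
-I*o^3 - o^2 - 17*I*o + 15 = (o - 5*I)*(o + 3*I)*(-I*o + 1)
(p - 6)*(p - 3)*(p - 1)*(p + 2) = p^4 - 8*p^3 + 7*p^2 + 36*p - 36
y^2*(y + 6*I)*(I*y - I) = I*y^4 - 6*y^3 - I*y^3 + 6*y^2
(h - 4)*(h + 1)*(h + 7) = h^3 + 4*h^2 - 25*h - 28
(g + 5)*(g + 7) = g^2 + 12*g + 35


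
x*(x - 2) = x^2 - 2*x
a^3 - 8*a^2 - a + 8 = (a - 8)*(a - 1)*(a + 1)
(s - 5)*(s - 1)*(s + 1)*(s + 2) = s^4 - 3*s^3 - 11*s^2 + 3*s + 10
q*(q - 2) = q^2 - 2*q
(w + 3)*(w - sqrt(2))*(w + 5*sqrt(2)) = w^3 + 3*w^2 + 4*sqrt(2)*w^2 - 10*w + 12*sqrt(2)*w - 30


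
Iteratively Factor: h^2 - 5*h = (h)*(h - 5)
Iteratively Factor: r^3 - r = (r)*(r^2 - 1) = r*(r + 1)*(r - 1)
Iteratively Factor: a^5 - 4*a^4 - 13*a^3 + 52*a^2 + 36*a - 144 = (a + 3)*(a^4 - 7*a^3 + 8*a^2 + 28*a - 48) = (a + 2)*(a + 3)*(a^3 - 9*a^2 + 26*a - 24) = (a - 2)*(a + 2)*(a + 3)*(a^2 - 7*a + 12) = (a - 3)*(a - 2)*(a + 2)*(a + 3)*(a - 4)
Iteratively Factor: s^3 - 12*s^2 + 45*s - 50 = (s - 2)*(s^2 - 10*s + 25) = (s - 5)*(s - 2)*(s - 5)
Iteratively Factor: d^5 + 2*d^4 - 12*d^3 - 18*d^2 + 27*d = (d + 3)*(d^4 - d^3 - 9*d^2 + 9*d) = (d + 3)^2*(d^3 - 4*d^2 + 3*d) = (d - 1)*(d + 3)^2*(d^2 - 3*d) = (d - 3)*(d - 1)*(d + 3)^2*(d)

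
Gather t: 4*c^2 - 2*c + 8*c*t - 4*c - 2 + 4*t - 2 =4*c^2 - 6*c + t*(8*c + 4) - 4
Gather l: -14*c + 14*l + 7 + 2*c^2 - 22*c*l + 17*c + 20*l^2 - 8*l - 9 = 2*c^2 + 3*c + 20*l^2 + l*(6 - 22*c) - 2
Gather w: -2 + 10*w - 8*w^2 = -8*w^2 + 10*w - 2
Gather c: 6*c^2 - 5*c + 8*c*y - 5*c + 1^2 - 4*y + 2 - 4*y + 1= 6*c^2 + c*(8*y - 10) - 8*y + 4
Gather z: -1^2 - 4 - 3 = -8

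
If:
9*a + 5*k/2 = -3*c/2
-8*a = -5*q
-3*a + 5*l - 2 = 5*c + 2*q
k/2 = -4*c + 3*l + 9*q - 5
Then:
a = 5*q/8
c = 249*q/14 - 38/7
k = 114/35 - 1809*q/140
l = 5197*q/280 - 176/35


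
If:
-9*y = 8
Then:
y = -8/9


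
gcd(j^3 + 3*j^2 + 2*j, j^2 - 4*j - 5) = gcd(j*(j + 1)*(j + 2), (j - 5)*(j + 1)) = j + 1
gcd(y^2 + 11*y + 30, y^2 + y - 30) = y + 6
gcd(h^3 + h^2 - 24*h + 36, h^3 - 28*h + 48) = h^2 + 4*h - 12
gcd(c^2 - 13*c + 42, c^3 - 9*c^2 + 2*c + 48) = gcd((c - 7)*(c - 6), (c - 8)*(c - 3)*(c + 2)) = 1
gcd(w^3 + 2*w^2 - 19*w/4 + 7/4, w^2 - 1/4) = w - 1/2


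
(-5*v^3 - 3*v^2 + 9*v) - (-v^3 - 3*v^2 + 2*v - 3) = -4*v^3 + 7*v + 3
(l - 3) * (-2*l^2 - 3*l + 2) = -2*l^3 + 3*l^2 + 11*l - 6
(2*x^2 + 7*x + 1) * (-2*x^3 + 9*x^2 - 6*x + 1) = -4*x^5 + 4*x^4 + 49*x^3 - 31*x^2 + x + 1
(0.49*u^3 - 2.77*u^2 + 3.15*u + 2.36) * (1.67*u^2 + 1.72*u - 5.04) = 0.8183*u^5 - 3.7831*u^4 - 1.9735*u^3 + 23.32*u^2 - 11.8168*u - 11.8944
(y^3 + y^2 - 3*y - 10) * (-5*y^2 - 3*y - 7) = -5*y^5 - 8*y^4 + 5*y^3 + 52*y^2 + 51*y + 70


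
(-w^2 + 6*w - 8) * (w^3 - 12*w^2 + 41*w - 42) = -w^5 + 18*w^4 - 121*w^3 + 384*w^2 - 580*w + 336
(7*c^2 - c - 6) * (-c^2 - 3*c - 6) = -7*c^4 - 20*c^3 - 33*c^2 + 24*c + 36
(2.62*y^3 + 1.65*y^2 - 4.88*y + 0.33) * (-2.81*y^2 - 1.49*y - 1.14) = -7.3622*y^5 - 8.5403*y^4 + 8.2675*y^3 + 4.4629*y^2 + 5.0715*y - 0.3762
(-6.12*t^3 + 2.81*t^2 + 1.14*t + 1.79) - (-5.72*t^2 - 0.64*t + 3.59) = -6.12*t^3 + 8.53*t^2 + 1.78*t - 1.8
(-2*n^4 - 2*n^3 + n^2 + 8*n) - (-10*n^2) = -2*n^4 - 2*n^3 + 11*n^2 + 8*n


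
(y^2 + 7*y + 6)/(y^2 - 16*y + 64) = (y^2 + 7*y + 6)/(y^2 - 16*y + 64)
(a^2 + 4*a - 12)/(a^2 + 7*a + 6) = (a - 2)/(a + 1)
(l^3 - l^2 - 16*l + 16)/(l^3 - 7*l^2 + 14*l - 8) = (l + 4)/(l - 2)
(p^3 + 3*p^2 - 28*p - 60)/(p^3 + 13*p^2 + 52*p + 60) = (p - 5)/(p + 5)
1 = 1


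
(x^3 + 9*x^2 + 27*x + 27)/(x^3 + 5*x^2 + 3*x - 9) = (x + 3)/(x - 1)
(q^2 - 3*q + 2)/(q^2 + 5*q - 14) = (q - 1)/(q + 7)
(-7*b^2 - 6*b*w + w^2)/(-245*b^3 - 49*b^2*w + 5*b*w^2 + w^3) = (b + w)/(35*b^2 + 12*b*w + w^2)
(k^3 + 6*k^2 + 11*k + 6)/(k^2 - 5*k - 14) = (k^2 + 4*k + 3)/(k - 7)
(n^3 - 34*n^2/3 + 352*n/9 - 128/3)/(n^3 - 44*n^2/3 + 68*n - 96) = (n - 8/3)/(n - 6)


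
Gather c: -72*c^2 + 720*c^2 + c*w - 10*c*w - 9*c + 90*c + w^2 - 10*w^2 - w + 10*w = 648*c^2 + c*(81 - 9*w) - 9*w^2 + 9*w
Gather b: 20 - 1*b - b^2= -b^2 - b + 20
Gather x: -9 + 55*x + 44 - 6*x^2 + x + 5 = -6*x^2 + 56*x + 40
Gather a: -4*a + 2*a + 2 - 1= 1 - 2*a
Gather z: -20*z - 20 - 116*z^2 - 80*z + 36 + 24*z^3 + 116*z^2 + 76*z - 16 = 24*z^3 - 24*z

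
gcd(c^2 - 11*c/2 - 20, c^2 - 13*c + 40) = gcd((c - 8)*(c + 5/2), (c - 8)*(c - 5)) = c - 8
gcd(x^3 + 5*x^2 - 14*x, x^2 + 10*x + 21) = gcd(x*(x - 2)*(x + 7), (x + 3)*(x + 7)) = x + 7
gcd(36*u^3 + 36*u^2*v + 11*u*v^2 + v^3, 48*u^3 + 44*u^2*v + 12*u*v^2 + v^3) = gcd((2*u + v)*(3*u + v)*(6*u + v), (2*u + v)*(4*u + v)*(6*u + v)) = 12*u^2 + 8*u*v + v^2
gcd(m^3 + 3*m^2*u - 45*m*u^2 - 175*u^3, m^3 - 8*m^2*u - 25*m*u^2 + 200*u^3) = m + 5*u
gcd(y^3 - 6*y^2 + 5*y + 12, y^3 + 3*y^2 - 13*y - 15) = y^2 - 2*y - 3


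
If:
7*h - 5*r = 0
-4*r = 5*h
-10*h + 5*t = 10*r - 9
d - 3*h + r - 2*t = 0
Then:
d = -18/5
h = 0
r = 0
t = -9/5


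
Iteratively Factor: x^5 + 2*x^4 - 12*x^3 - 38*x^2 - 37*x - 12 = (x + 1)*(x^4 + x^3 - 13*x^2 - 25*x - 12) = (x + 1)^2*(x^3 - 13*x - 12) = (x - 4)*(x + 1)^2*(x^2 + 4*x + 3) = (x - 4)*(x + 1)^2*(x + 3)*(x + 1)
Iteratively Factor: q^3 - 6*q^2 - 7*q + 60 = (q + 3)*(q^2 - 9*q + 20) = (q - 5)*(q + 3)*(q - 4)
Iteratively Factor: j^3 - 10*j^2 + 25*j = (j - 5)*(j^2 - 5*j) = j*(j - 5)*(j - 5)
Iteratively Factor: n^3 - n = (n - 1)*(n^2 + n) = (n - 1)*(n + 1)*(n)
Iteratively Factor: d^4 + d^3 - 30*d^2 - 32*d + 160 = (d + 4)*(d^3 - 3*d^2 - 18*d + 40) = (d + 4)^2*(d^2 - 7*d + 10) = (d - 5)*(d + 4)^2*(d - 2)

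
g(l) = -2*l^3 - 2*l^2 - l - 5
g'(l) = -6*l^2 - 4*l - 1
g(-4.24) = 115.73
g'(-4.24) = -91.91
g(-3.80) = 79.66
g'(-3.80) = -72.44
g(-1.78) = 1.72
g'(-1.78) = -12.89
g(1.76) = -23.86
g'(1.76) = -26.63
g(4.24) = -197.65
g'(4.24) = -125.83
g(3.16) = -91.24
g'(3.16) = -73.55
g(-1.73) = 1.10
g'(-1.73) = -12.04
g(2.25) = -40.16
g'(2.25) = -40.38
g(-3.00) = 34.00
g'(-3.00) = -43.00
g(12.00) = -3761.00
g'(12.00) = -913.00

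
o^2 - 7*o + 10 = (o - 5)*(o - 2)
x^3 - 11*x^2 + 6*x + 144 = (x - 8)*(x - 6)*(x + 3)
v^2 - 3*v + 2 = (v - 2)*(v - 1)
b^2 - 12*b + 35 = (b - 7)*(b - 5)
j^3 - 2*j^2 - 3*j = j*(j - 3)*(j + 1)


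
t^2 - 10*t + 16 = (t - 8)*(t - 2)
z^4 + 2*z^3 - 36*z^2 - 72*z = z*(z - 6)*(z + 2)*(z + 6)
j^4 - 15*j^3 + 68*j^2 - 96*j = j*(j - 8)*(j - 4)*(j - 3)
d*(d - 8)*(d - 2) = d^3 - 10*d^2 + 16*d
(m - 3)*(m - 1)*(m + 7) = m^3 + 3*m^2 - 25*m + 21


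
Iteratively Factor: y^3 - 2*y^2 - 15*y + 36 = (y + 4)*(y^2 - 6*y + 9) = (y - 3)*(y + 4)*(y - 3)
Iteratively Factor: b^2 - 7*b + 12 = (b - 3)*(b - 4)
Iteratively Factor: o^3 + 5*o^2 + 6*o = (o)*(o^2 + 5*o + 6) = o*(o + 2)*(o + 3)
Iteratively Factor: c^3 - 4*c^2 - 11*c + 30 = (c - 2)*(c^2 - 2*c - 15) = (c - 2)*(c + 3)*(c - 5)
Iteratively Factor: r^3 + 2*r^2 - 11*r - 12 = (r - 3)*(r^2 + 5*r + 4) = (r - 3)*(r + 1)*(r + 4)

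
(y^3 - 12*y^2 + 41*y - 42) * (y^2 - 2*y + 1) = y^5 - 14*y^4 + 66*y^3 - 136*y^2 + 125*y - 42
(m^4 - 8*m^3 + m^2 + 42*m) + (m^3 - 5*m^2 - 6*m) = m^4 - 7*m^3 - 4*m^2 + 36*m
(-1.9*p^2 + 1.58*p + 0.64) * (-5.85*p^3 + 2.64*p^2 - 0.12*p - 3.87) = 11.115*p^5 - 14.259*p^4 + 0.655200000000001*p^3 + 8.853*p^2 - 6.1914*p - 2.4768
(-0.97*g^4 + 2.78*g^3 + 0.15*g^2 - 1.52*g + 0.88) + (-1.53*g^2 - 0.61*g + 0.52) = -0.97*g^4 + 2.78*g^3 - 1.38*g^2 - 2.13*g + 1.4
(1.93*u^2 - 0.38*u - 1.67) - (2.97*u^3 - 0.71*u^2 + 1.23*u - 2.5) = -2.97*u^3 + 2.64*u^2 - 1.61*u + 0.83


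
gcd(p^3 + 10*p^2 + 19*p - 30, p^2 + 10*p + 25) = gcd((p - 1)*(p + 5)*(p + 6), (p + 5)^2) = p + 5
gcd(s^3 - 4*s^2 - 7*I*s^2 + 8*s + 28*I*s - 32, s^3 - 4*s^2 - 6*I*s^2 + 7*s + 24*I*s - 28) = s^2 + s*(-4 + I) - 4*I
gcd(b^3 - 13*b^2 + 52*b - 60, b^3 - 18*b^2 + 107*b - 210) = b^2 - 11*b + 30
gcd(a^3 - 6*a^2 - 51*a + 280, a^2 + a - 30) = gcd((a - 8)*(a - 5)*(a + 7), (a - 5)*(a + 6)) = a - 5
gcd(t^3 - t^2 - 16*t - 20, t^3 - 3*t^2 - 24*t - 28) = t^2 + 4*t + 4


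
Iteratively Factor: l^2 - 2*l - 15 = (l + 3)*(l - 5)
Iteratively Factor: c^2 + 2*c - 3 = (c + 3)*(c - 1)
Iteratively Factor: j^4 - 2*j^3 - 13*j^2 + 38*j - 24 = (j - 1)*(j^3 - j^2 - 14*j + 24) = (j - 3)*(j - 1)*(j^2 + 2*j - 8) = (j - 3)*(j - 2)*(j - 1)*(j + 4)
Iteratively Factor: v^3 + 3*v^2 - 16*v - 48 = (v + 4)*(v^2 - v - 12) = (v + 3)*(v + 4)*(v - 4)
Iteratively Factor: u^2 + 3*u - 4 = (u - 1)*(u + 4)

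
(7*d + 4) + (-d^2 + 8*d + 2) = -d^2 + 15*d + 6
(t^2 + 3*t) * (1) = t^2 + 3*t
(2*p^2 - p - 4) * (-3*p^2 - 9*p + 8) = -6*p^4 - 15*p^3 + 37*p^2 + 28*p - 32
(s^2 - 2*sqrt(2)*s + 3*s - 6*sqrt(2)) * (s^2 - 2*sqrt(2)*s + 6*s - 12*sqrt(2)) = s^4 - 4*sqrt(2)*s^3 + 9*s^3 - 36*sqrt(2)*s^2 + 26*s^2 - 72*sqrt(2)*s + 72*s + 144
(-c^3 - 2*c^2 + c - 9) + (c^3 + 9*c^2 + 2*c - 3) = 7*c^2 + 3*c - 12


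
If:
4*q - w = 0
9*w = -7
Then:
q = -7/36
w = -7/9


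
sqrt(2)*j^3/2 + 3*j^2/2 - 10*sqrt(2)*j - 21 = (j - 3*sqrt(2))*(j + 7*sqrt(2)/2)*(sqrt(2)*j/2 + 1)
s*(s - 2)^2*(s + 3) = s^4 - s^3 - 8*s^2 + 12*s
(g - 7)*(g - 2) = g^2 - 9*g + 14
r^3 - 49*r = r*(r - 7)*(r + 7)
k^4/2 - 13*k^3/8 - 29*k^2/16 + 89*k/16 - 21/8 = (k/2 + 1)*(k - 7/2)*(k - 1)*(k - 3/4)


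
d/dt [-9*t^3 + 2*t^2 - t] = -27*t^2 + 4*t - 1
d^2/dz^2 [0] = 0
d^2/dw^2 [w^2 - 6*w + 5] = 2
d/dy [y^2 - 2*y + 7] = 2*y - 2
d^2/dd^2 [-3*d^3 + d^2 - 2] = 2 - 18*d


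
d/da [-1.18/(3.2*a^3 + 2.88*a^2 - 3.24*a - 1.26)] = (11.328*a^2 + 6.7968*a - 3.8232)/(3.2*a^3 + 2.88*a^2 - 3.24*a - 1.26)^2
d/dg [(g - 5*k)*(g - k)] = 2*g - 6*k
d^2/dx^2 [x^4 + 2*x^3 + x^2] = 12*x^2 + 12*x + 2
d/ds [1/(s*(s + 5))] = (-2*s - 5)/(s^2*(s^2 + 10*s + 25))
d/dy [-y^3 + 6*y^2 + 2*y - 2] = -3*y^2 + 12*y + 2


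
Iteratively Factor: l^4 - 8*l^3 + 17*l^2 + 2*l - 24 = (l + 1)*(l^3 - 9*l^2 + 26*l - 24) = (l - 4)*(l + 1)*(l^2 - 5*l + 6) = (l - 4)*(l - 2)*(l + 1)*(l - 3)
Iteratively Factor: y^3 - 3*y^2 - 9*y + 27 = (y - 3)*(y^2 - 9) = (y - 3)*(y + 3)*(y - 3)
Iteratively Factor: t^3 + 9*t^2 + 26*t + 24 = (t + 3)*(t^2 + 6*t + 8) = (t + 2)*(t + 3)*(t + 4)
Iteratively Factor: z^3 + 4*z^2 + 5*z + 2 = (z + 1)*(z^2 + 3*z + 2) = (z + 1)*(z + 2)*(z + 1)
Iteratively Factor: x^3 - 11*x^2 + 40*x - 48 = (x - 3)*(x^2 - 8*x + 16) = (x - 4)*(x - 3)*(x - 4)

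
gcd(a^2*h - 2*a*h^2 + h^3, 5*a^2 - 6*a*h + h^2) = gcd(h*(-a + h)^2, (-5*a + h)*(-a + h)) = a - h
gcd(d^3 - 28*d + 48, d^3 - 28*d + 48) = d^3 - 28*d + 48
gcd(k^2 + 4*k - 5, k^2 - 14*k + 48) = 1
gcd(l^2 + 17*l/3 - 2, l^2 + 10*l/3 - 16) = l + 6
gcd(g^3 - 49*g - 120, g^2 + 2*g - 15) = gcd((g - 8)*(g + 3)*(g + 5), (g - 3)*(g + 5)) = g + 5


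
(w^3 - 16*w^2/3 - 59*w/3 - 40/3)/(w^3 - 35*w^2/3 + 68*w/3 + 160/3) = (3*w^2 + 8*w + 5)/(3*w^2 - 11*w - 20)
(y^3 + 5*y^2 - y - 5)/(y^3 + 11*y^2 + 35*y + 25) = (y - 1)/(y + 5)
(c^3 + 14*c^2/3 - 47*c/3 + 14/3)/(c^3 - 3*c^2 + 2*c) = (3*c^2 + 20*c - 7)/(3*c*(c - 1))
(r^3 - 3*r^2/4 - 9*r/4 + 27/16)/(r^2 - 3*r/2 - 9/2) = (8*r^2 - 18*r + 9)/(8*(r - 3))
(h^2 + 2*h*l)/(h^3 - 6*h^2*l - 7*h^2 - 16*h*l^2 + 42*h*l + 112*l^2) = h/(h^2 - 8*h*l - 7*h + 56*l)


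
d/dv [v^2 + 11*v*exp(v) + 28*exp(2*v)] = 11*v*exp(v) + 2*v + 56*exp(2*v) + 11*exp(v)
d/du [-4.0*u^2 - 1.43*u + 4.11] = -8.0*u - 1.43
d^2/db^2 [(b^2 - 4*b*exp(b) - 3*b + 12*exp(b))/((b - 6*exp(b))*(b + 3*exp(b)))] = (-b^5*exp(b) + 69*b^4*exp(2*b) + 5*b^4*exp(b) - 270*b^3*exp(3*b) - 345*b^3*exp(2*b) - 14*b^3*exp(b) - 6*b^3 + 1512*b^2*exp(4*b) + 1350*b^2*exp(3*b) + 756*b^2*exp(2*b) + 72*b^2*exp(b) - 1296*b*exp(5*b) - 7560*b*exp(4*b) - 3024*b*exp(3*b) - 540*b*exp(2*b) + 6480*exp(5*b) + 7560*exp(4*b) + 972*exp(3*b))/(b^6 - 9*b^5*exp(b) - 27*b^4*exp(2*b) + 297*b^3*exp(3*b) + 486*b^2*exp(4*b) - 2916*b*exp(5*b) - 5832*exp(6*b))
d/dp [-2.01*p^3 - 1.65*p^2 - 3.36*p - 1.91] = -6.03*p^2 - 3.3*p - 3.36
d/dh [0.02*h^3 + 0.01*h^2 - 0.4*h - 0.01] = 0.06*h^2 + 0.02*h - 0.4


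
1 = 1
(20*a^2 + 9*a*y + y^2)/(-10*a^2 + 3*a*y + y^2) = (4*a + y)/(-2*a + y)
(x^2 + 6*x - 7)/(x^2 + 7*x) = (x - 1)/x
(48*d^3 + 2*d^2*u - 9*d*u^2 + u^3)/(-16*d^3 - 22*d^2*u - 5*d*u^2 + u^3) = (-3*d + u)/(d + u)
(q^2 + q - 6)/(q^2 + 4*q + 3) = (q - 2)/(q + 1)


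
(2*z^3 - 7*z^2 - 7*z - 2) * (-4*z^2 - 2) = -8*z^5 + 28*z^4 + 24*z^3 + 22*z^2 + 14*z + 4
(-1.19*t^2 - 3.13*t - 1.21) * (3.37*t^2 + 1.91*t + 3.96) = -4.0103*t^4 - 12.821*t^3 - 14.7684*t^2 - 14.7059*t - 4.7916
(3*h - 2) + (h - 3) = 4*h - 5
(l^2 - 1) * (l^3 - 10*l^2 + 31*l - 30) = l^5 - 10*l^4 + 30*l^3 - 20*l^2 - 31*l + 30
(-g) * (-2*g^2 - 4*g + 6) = 2*g^3 + 4*g^2 - 6*g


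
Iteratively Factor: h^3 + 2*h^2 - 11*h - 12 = (h + 1)*(h^2 + h - 12) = (h - 3)*(h + 1)*(h + 4)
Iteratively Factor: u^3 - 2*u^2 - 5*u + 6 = (u - 3)*(u^2 + u - 2) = (u - 3)*(u + 2)*(u - 1)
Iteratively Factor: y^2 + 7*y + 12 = (y + 4)*(y + 3)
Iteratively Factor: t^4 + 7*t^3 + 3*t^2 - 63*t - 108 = (t + 3)*(t^3 + 4*t^2 - 9*t - 36) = (t - 3)*(t + 3)*(t^2 + 7*t + 12) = (t - 3)*(t + 3)^2*(t + 4)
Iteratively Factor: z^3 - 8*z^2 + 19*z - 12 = (z - 4)*(z^2 - 4*z + 3) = (z - 4)*(z - 3)*(z - 1)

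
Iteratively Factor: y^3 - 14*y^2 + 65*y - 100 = (y - 5)*(y^2 - 9*y + 20) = (y - 5)^2*(y - 4)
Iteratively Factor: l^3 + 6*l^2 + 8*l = (l)*(l^2 + 6*l + 8) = l*(l + 2)*(l + 4)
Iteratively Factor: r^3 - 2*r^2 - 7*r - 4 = (r + 1)*(r^2 - 3*r - 4) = (r + 1)^2*(r - 4)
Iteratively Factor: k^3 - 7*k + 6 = (k - 2)*(k^2 + 2*k - 3) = (k - 2)*(k + 3)*(k - 1)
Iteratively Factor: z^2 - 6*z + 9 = (z - 3)*(z - 3)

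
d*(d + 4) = d^2 + 4*d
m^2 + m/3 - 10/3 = (m - 5/3)*(m + 2)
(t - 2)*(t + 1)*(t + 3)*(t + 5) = t^4 + 7*t^3 + 5*t^2 - 31*t - 30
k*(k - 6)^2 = k^3 - 12*k^2 + 36*k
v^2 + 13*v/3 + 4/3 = (v + 1/3)*(v + 4)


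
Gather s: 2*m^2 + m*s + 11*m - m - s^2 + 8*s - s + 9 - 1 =2*m^2 + 10*m - s^2 + s*(m + 7) + 8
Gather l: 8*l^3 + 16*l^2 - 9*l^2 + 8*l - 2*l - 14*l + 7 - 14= 8*l^3 + 7*l^2 - 8*l - 7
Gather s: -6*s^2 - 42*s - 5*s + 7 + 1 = -6*s^2 - 47*s + 8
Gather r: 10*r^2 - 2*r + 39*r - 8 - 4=10*r^2 + 37*r - 12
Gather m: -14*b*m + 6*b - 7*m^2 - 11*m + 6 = 6*b - 7*m^2 + m*(-14*b - 11) + 6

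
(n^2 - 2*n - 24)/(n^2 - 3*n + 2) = (n^2 - 2*n - 24)/(n^2 - 3*n + 2)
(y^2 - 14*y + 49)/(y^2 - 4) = (y^2 - 14*y + 49)/(y^2 - 4)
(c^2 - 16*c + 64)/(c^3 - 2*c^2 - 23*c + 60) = (c^2 - 16*c + 64)/(c^3 - 2*c^2 - 23*c + 60)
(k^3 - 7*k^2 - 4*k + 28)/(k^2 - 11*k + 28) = (k^2 - 4)/(k - 4)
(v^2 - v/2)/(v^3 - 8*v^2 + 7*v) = (v - 1/2)/(v^2 - 8*v + 7)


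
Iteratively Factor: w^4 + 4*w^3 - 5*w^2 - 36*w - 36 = (w + 2)*(w^3 + 2*w^2 - 9*w - 18) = (w + 2)^2*(w^2 - 9) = (w + 2)^2*(w + 3)*(w - 3)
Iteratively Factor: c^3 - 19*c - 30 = (c - 5)*(c^2 + 5*c + 6) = (c - 5)*(c + 3)*(c + 2)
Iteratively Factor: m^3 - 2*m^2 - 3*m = (m + 1)*(m^2 - 3*m) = (m - 3)*(m + 1)*(m)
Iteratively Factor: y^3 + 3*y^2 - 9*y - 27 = (y + 3)*(y^2 - 9) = (y - 3)*(y + 3)*(y + 3)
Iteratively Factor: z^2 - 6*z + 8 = (z - 4)*(z - 2)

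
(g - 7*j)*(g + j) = g^2 - 6*g*j - 7*j^2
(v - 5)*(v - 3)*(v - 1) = v^3 - 9*v^2 + 23*v - 15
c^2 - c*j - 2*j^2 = (c - 2*j)*(c + j)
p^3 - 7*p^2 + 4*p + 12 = (p - 6)*(p - 2)*(p + 1)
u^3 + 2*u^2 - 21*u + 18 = (u - 3)*(u - 1)*(u + 6)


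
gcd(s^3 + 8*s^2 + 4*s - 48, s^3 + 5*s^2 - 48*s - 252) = s + 6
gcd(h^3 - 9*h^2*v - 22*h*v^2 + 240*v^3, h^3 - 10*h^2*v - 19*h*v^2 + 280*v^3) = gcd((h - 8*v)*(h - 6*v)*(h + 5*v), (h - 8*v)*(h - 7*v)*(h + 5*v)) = -h^2 + 3*h*v + 40*v^2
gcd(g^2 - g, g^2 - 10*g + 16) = 1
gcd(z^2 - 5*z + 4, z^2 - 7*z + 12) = z - 4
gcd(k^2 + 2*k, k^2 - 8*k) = k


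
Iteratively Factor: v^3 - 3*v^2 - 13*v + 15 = (v - 5)*(v^2 + 2*v - 3) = (v - 5)*(v - 1)*(v + 3)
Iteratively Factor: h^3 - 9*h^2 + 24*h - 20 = (h - 5)*(h^2 - 4*h + 4) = (h - 5)*(h - 2)*(h - 2)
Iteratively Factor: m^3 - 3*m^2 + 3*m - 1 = (m - 1)*(m^2 - 2*m + 1) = (m - 1)^2*(m - 1)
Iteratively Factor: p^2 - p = (p)*(p - 1)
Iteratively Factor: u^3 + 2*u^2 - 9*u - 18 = (u - 3)*(u^2 + 5*u + 6) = (u - 3)*(u + 3)*(u + 2)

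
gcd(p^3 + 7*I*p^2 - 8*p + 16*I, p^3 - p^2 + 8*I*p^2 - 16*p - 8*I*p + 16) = p^2 + 8*I*p - 16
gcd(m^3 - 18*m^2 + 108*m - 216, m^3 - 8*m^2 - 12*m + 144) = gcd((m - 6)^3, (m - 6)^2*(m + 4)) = m^2 - 12*m + 36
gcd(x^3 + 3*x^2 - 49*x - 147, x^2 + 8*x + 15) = x + 3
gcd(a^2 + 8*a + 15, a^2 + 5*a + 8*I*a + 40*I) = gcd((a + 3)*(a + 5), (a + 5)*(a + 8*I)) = a + 5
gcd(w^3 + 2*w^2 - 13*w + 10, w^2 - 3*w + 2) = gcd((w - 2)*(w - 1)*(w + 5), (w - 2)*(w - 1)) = w^2 - 3*w + 2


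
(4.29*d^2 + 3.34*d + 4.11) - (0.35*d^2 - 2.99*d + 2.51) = 3.94*d^2 + 6.33*d + 1.6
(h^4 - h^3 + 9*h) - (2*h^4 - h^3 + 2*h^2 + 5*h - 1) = -h^4 - 2*h^2 + 4*h + 1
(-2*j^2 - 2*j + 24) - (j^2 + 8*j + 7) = -3*j^2 - 10*j + 17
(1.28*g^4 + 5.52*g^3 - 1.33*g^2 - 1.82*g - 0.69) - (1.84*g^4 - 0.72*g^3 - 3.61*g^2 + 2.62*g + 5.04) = -0.56*g^4 + 6.24*g^3 + 2.28*g^2 - 4.44*g - 5.73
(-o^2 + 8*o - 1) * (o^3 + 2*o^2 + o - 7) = -o^5 + 6*o^4 + 14*o^3 + 13*o^2 - 57*o + 7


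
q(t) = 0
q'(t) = 0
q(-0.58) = 0.00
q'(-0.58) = 0.00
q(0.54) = 0.00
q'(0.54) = 0.00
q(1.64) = 0.00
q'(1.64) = 0.00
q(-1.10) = 0.00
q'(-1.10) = 0.00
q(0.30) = 0.00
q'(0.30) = 0.00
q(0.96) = 0.00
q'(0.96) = 0.00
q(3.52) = 0.00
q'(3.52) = 0.00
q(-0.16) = 0.00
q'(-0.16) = 0.00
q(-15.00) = 0.00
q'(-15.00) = 0.00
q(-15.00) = 0.00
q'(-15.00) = 0.00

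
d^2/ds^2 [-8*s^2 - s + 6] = -16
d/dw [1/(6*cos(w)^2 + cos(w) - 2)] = (12*cos(w) + 1)*sin(w)/(6*cos(w)^2 + cos(w) - 2)^2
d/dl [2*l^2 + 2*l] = 4*l + 2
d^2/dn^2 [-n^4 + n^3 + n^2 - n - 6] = -12*n^2 + 6*n + 2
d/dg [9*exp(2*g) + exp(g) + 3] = (18*exp(g) + 1)*exp(g)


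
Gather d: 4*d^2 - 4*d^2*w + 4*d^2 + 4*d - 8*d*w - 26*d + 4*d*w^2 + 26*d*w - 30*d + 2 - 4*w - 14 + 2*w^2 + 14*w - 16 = d^2*(8 - 4*w) + d*(4*w^2 + 18*w - 52) + 2*w^2 + 10*w - 28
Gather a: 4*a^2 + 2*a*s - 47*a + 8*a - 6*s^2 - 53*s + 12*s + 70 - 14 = 4*a^2 + a*(2*s - 39) - 6*s^2 - 41*s + 56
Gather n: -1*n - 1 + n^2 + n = n^2 - 1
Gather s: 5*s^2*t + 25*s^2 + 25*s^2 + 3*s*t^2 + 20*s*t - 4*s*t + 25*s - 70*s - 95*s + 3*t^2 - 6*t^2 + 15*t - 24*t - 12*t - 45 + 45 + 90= s^2*(5*t + 50) + s*(3*t^2 + 16*t - 140) - 3*t^2 - 21*t + 90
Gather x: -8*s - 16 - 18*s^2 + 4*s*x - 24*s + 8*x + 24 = -18*s^2 - 32*s + x*(4*s + 8) + 8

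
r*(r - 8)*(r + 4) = r^3 - 4*r^2 - 32*r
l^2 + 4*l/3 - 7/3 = (l - 1)*(l + 7/3)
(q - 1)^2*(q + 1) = q^3 - q^2 - q + 1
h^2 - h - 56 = (h - 8)*(h + 7)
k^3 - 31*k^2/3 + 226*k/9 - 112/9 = (k - 7)*(k - 8/3)*(k - 2/3)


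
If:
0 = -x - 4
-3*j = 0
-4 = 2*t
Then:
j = 0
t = -2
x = -4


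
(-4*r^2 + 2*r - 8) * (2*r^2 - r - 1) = -8*r^4 + 8*r^3 - 14*r^2 + 6*r + 8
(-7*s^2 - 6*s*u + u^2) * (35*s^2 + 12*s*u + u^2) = -245*s^4 - 294*s^3*u - 44*s^2*u^2 + 6*s*u^3 + u^4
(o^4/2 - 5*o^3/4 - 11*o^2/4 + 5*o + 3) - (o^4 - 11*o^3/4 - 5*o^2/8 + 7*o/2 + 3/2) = -o^4/2 + 3*o^3/2 - 17*o^2/8 + 3*o/2 + 3/2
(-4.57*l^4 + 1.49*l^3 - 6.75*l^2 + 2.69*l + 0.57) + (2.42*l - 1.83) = -4.57*l^4 + 1.49*l^3 - 6.75*l^2 + 5.11*l - 1.26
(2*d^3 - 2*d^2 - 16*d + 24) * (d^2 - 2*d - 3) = 2*d^5 - 6*d^4 - 18*d^3 + 62*d^2 - 72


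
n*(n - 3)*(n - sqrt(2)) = n^3 - 3*n^2 - sqrt(2)*n^2 + 3*sqrt(2)*n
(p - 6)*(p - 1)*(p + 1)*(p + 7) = p^4 + p^3 - 43*p^2 - p + 42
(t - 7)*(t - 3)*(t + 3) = t^3 - 7*t^2 - 9*t + 63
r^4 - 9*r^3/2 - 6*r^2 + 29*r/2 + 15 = (r - 5)*(r - 2)*(r + 1)*(r + 3/2)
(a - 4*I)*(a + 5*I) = a^2 + I*a + 20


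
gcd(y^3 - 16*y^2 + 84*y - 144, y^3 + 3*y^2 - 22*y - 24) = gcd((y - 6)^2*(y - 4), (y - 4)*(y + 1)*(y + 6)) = y - 4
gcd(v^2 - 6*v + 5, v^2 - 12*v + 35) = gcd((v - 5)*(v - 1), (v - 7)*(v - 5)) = v - 5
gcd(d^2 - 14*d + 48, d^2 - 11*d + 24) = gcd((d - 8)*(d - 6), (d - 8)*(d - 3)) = d - 8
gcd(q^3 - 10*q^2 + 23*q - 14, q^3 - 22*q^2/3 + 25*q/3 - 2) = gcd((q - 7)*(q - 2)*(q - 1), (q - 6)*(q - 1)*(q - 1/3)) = q - 1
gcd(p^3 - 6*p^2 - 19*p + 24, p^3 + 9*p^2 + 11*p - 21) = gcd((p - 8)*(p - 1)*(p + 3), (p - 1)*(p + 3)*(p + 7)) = p^2 + 2*p - 3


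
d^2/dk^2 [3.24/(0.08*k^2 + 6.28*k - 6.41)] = (-0.041472*k^2 - 3.255552*k + 3.24*(0.16*k + 6.28)*(0.32*k + 12.56) + 3.322944)/(0.08*k^2 + 6.28*k - 6.41)^3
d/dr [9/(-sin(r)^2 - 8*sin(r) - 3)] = 18*(sin(r) + 4)*cos(r)/(sin(r)^2 + 8*sin(r) + 3)^2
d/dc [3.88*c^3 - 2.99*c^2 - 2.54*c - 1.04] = 11.64*c^2 - 5.98*c - 2.54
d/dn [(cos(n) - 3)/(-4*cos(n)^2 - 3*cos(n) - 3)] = 4*(sin(n)^2 + 6*cos(n) + 2)*sin(n)/(4*cos(n)^2 + 3*cos(n) + 3)^2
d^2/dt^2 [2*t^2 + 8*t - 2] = 4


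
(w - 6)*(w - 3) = w^2 - 9*w + 18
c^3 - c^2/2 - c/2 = c*(c - 1)*(c + 1/2)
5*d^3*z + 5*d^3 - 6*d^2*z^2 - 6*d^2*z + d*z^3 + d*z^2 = (-5*d + z)*(-d + z)*(d*z + d)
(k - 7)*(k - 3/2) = k^2 - 17*k/2 + 21/2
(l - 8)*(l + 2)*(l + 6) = l^3 - 52*l - 96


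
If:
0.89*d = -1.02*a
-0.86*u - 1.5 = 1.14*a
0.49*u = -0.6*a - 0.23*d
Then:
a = -2.73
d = 3.13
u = 1.87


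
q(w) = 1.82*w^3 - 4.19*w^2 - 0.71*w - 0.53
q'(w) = 5.46*w^2 - 8.38*w - 0.71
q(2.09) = -3.70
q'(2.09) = 5.63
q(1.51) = -4.89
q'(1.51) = -0.91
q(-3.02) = -86.73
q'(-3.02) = 74.39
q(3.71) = 32.10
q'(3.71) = 43.35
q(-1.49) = -14.79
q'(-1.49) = 23.90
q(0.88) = -3.16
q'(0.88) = -3.86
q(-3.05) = -88.98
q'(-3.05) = 75.64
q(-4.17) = -202.40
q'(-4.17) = 129.18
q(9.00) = 980.47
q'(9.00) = 366.13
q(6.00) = 237.49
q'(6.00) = 145.57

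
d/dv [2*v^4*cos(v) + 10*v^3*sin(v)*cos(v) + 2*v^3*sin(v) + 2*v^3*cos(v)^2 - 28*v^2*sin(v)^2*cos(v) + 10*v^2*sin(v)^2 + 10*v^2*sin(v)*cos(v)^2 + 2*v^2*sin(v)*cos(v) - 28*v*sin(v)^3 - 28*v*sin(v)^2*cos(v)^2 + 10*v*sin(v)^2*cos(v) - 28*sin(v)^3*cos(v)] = -2*v^4*sin(v) - 20*v^3*sin(v)^2 - 4*v^3*sin(v)*cos(v) + 10*v^3*cos(v) + 10*v^3 + 84*v^2*sin(v)^3 - 30*v^2*sin(v)^2*cos(v) - 10*v^2*sin(v)^2 + 50*v^2*sin(v)*cos(v) - 50*v^2*sin(v) + 10*v^2*cos(v) + 8*v^2 + 112*v*sin(v)^3*cos(v) - 50*v*sin(v)^3 - 140*v*sin(v)^2*cos(v) + 20*v*sin(v)^2 - 52*v*sin(v)*cos(v) + 40*v*sin(v) + 140*sin(v)^4 - 28*sin(v)^3 + 10*sin(v)^2*cos(v) - 112*sin(v)^2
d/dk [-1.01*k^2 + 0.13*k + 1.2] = 0.13 - 2.02*k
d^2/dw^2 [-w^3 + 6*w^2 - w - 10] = 12 - 6*w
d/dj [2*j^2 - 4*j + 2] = 4*j - 4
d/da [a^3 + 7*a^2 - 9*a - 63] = 3*a^2 + 14*a - 9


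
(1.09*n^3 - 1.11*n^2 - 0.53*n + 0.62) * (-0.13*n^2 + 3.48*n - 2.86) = -0.1417*n^5 + 3.9375*n^4 - 6.9113*n^3 + 1.2496*n^2 + 3.6734*n - 1.7732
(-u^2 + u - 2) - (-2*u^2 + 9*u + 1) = u^2 - 8*u - 3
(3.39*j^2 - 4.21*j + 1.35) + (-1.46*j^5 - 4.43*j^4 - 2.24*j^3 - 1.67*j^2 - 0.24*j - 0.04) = -1.46*j^5 - 4.43*j^4 - 2.24*j^3 + 1.72*j^2 - 4.45*j + 1.31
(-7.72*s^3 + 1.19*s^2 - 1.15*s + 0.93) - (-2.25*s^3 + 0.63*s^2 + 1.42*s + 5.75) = -5.47*s^3 + 0.56*s^2 - 2.57*s - 4.82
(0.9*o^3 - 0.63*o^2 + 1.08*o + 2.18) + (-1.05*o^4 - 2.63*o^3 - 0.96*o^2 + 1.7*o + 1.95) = -1.05*o^4 - 1.73*o^3 - 1.59*o^2 + 2.78*o + 4.13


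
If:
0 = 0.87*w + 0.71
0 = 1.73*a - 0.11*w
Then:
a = -0.05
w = -0.82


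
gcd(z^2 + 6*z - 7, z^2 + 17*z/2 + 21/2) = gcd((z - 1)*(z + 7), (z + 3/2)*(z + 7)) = z + 7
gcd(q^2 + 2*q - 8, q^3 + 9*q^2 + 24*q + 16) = q + 4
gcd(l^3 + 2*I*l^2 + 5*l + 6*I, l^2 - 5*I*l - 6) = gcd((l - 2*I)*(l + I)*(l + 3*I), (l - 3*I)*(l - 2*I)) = l - 2*I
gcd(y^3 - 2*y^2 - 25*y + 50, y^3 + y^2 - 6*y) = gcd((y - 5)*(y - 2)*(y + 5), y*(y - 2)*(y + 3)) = y - 2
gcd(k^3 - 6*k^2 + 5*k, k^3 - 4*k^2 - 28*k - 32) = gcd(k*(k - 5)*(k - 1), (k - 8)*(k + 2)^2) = 1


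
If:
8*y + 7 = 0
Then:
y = -7/8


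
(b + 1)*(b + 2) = b^2 + 3*b + 2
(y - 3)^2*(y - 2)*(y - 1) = y^4 - 9*y^3 + 29*y^2 - 39*y + 18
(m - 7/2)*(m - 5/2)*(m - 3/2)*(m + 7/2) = m^4 - 4*m^3 - 17*m^2/2 + 49*m - 735/16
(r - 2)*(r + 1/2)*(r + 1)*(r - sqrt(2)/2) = r^4 - sqrt(2)*r^3/2 - r^3/2 - 5*r^2/2 + sqrt(2)*r^2/4 - r + 5*sqrt(2)*r/4 + sqrt(2)/2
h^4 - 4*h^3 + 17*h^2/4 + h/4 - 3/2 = (h - 2)*(h - 3/2)*(h - 1)*(h + 1/2)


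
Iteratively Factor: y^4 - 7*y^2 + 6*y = (y - 2)*(y^3 + 2*y^2 - 3*y) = y*(y - 2)*(y^2 + 2*y - 3) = y*(y - 2)*(y + 3)*(y - 1)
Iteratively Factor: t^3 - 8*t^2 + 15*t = (t - 3)*(t^2 - 5*t) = t*(t - 3)*(t - 5)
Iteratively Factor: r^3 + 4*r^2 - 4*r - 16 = (r + 4)*(r^2 - 4) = (r + 2)*(r + 4)*(r - 2)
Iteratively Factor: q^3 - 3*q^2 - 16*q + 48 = (q - 4)*(q^2 + q - 12) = (q - 4)*(q - 3)*(q + 4)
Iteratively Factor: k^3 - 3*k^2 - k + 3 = (k - 3)*(k^2 - 1) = (k - 3)*(k - 1)*(k + 1)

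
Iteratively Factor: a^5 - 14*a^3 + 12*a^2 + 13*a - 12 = (a - 1)*(a^4 + a^3 - 13*a^2 - a + 12) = (a - 1)*(a + 4)*(a^3 - 3*a^2 - a + 3) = (a - 1)^2*(a + 4)*(a^2 - 2*a - 3) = (a - 3)*(a - 1)^2*(a + 4)*(a + 1)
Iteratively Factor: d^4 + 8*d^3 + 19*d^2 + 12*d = (d)*(d^3 + 8*d^2 + 19*d + 12) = d*(d + 3)*(d^2 + 5*d + 4) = d*(d + 1)*(d + 3)*(d + 4)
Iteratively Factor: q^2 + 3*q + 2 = (q + 1)*(q + 2)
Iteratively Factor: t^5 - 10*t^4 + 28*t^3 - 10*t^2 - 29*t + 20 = (t - 4)*(t^4 - 6*t^3 + 4*t^2 + 6*t - 5) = (t - 5)*(t - 4)*(t^3 - t^2 - t + 1) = (t - 5)*(t - 4)*(t - 1)*(t^2 - 1) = (t - 5)*(t - 4)*(t - 1)^2*(t + 1)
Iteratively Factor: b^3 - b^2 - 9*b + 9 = (b - 1)*(b^2 - 9) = (b - 3)*(b - 1)*(b + 3)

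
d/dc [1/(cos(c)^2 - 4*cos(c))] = 2*(cos(c) - 2)*sin(c)/((cos(c) - 4)^2*cos(c)^2)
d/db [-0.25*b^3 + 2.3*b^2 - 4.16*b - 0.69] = -0.75*b^2 + 4.6*b - 4.16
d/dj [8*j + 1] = 8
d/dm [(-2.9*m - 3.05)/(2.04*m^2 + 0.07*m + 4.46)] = (5.916*m^2 + 12.444*m - 12.7205)/(4.1616*m^4 + 0.2856*m^3 + 18.2017*m^2 + 0.6244*m + 19.8916)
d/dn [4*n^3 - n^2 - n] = 12*n^2 - 2*n - 1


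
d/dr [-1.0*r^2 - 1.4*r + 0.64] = -2.0*r - 1.4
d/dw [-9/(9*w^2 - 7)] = 162*w/(9*w^2 - 7)^2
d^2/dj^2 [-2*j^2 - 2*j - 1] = -4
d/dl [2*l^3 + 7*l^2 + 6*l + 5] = 6*l^2 + 14*l + 6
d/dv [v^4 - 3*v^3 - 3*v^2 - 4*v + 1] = 4*v^3 - 9*v^2 - 6*v - 4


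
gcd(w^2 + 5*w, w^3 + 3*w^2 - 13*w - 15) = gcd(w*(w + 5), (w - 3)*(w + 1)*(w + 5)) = w + 5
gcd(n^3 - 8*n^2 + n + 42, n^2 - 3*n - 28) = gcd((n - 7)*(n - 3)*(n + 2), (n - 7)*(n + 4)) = n - 7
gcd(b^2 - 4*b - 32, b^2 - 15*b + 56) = b - 8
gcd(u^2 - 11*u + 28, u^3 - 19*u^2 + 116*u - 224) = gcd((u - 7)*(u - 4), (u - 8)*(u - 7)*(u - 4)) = u^2 - 11*u + 28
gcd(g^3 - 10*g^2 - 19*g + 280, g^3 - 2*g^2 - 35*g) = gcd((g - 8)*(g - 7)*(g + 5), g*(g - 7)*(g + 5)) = g^2 - 2*g - 35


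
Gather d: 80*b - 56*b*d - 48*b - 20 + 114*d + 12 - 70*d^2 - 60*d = 32*b - 70*d^2 + d*(54 - 56*b) - 8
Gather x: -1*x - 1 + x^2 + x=x^2 - 1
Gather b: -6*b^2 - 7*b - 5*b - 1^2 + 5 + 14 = -6*b^2 - 12*b + 18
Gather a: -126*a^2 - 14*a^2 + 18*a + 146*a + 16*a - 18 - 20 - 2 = -140*a^2 + 180*a - 40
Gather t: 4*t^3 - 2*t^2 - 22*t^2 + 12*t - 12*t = 4*t^3 - 24*t^2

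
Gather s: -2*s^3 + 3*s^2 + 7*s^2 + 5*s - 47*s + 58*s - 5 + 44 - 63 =-2*s^3 + 10*s^2 + 16*s - 24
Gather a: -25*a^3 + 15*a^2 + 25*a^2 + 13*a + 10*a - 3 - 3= -25*a^3 + 40*a^2 + 23*a - 6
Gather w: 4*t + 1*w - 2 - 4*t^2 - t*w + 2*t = -4*t^2 + 6*t + w*(1 - t) - 2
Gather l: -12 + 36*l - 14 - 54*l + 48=22 - 18*l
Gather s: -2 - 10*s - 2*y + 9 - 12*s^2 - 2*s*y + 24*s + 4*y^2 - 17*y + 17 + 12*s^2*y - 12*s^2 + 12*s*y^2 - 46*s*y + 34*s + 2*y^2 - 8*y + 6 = s^2*(12*y - 24) + s*(12*y^2 - 48*y + 48) + 6*y^2 - 27*y + 30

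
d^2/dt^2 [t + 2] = 0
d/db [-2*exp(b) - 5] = -2*exp(b)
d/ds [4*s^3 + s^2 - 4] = 2*s*(6*s + 1)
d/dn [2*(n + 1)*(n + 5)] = 4*n + 12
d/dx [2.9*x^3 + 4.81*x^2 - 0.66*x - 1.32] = 8.7*x^2 + 9.62*x - 0.66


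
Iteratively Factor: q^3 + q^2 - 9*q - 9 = (q + 3)*(q^2 - 2*q - 3) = (q + 1)*(q + 3)*(q - 3)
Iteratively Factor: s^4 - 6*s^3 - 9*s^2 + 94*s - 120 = (s + 4)*(s^3 - 10*s^2 + 31*s - 30) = (s - 3)*(s + 4)*(s^2 - 7*s + 10) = (s - 5)*(s - 3)*(s + 4)*(s - 2)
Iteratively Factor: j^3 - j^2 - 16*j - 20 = (j + 2)*(j^2 - 3*j - 10) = (j + 2)^2*(j - 5)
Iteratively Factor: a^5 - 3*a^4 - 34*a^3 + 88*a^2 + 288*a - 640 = (a - 4)*(a^4 + a^3 - 30*a^2 - 32*a + 160) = (a - 4)*(a - 2)*(a^3 + 3*a^2 - 24*a - 80) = (a - 4)*(a - 2)*(a + 4)*(a^2 - a - 20) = (a - 4)*(a - 2)*(a + 4)^2*(a - 5)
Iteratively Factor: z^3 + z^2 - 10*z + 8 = (z + 4)*(z^2 - 3*z + 2) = (z - 2)*(z + 4)*(z - 1)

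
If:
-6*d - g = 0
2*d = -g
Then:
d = 0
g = 0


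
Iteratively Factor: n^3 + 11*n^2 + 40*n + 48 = (n + 4)*(n^2 + 7*n + 12) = (n + 4)^2*(n + 3)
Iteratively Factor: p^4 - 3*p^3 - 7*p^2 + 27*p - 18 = (p - 1)*(p^3 - 2*p^2 - 9*p + 18) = (p - 2)*(p - 1)*(p^2 - 9) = (p - 3)*(p - 2)*(p - 1)*(p + 3)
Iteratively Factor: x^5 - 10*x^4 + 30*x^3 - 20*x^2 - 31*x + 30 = (x - 3)*(x^4 - 7*x^3 + 9*x^2 + 7*x - 10) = (x - 3)*(x - 2)*(x^3 - 5*x^2 - x + 5) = (x - 3)*(x - 2)*(x - 1)*(x^2 - 4*x - 5) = (x - 3)*(x - 2)*(x - 1)*(x + 1)*(x - 5)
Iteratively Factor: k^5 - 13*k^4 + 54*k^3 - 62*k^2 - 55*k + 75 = (k + 1)*(k^4 - 14*k^3 + 68*k^2 - 130*k + 75) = (k - 3)*(k + 1)*(k^3 - 11*k^2 + 35*k - 25) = (k - 3)*(k - 1)*(k + 1)*(k^2 - 10*k + 25) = (k - 5)*(k - 3)*(k - 1)*(k + 1)*(k - 5)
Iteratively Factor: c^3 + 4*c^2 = (c + 4)*(c^2) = c*(c + 4)*(c)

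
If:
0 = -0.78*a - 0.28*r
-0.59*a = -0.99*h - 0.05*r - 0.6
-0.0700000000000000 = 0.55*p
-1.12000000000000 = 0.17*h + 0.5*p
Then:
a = -7.61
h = -6.21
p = -0.13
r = 21.21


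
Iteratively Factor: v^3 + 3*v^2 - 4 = (v + 2)*(v^2 + v - 2) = (v - 1)*(v + 2)*(v + 2)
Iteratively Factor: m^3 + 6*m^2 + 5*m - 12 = (m - 1)*(m^2 + 7*m + 12) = (m - 1)*(m + 3)*(m + 4)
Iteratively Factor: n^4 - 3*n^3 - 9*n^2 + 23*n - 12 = (n - 1)*(n^3 - 2*n^2 - 11*n + 12) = (n - 1)^2*(n^2 - n - 12) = (n - 1)^2*(n + 3)*(n - 4)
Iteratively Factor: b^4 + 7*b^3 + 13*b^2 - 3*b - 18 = (b + 3)*(b^3 + 4*b^2 + b - 6) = (b + 3)^2*(b^2 + b - 2) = (b - 1)*(b + 3)^2*(b + 2)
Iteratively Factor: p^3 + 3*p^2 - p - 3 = (p + 1)*(p^2 + 2*p - 3) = (p - 1)*(p + 1)*(p + 3)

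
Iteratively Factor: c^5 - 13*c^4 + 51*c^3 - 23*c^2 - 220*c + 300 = (c - 5)*(c^4 - 8*c^3 + 11*c^2 + 32*c - 60) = (c - 5)*(c - 3)*(c^3 - 5*c^2 - 4*c + 20) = (c - 5)*(c - 3)*(c - 2)*(c^2 - 3*c - 10) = (c - 5)^2*(c - 3)*(c - 2)*(c + 2)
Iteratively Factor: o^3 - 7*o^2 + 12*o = (o)*(o^2 - 7*o + 12) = o*(o - 4)*(o - 3)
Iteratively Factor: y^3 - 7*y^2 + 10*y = (y - 2)*(y^2 - 5*y) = (y - 5)*(y - 2)*(y)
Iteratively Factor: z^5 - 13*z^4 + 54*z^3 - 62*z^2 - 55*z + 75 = (z + 1)*(z^4 - 14*z^3 + 68*z^2 - 130*z + 75) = (z - 3)*(z + 1)*(z^3 - 11*z^2 + 35*z - 25) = (z - 3)*(z - 1)*(z + 1)*(z^2 - 10*z + 25) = (z - 5)*(z - 3)*(z - 1)*(z + 1)*(z - 5)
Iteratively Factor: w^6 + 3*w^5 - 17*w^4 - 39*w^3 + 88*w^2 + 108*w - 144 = (w - 1)*(w^5 + 4*w^4 - 13*w^3 - 52*w^2 + 36*w + 144) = (w - 3)*(w - 1)*(w^4 + 7*w^3 + 8*w^2 - 28*w - 48) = (w - 3)*(w - 1)*(w + 4)*(w^3 + 3*w^2 - 4*w - 12) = (w - 3)*(w - 1)*(w + 2)*(w + 4)*(w^2 + w - 6) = (w - 3)*(w - 1)*(w + 2)*(w + 3)*(w + 4)*(w - 2)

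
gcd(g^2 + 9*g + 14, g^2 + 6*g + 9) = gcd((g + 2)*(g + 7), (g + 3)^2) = 1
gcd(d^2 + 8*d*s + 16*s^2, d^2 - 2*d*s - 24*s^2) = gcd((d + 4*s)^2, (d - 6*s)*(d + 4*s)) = d + 4*s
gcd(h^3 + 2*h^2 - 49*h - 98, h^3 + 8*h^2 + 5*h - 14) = h^2 + 9*h + 14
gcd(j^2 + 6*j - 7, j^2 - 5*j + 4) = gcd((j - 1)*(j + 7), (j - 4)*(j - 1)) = j - 1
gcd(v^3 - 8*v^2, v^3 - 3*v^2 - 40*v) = v^2 - 8*v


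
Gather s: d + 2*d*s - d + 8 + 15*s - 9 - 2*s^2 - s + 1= -2*s^2 + s*(2*d + 14)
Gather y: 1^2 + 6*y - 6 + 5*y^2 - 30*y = 5*y^2 - 24*y - 5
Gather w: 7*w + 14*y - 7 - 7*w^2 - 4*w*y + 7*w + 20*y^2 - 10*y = -7*w^2 + w*(14 - 4*y) + 20*y^2 + 4*y - 7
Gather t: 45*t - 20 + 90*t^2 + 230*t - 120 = 90*t^2 + 275*t - 140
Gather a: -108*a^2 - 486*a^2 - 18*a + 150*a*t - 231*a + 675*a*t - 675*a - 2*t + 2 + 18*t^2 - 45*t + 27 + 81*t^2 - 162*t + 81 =-594*a^2 + a*(825*t - 924) + 99*t^2 - 209*t + 110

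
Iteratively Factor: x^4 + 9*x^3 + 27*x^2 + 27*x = (x + 3)*(x^3 + 6*x^2 + 9*x) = (x + 3)^2*(x^2 + 3*x) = x*(x + 3)^2*(x + 3)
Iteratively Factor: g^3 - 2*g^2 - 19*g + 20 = (g - 1)*(g^2 - g - 20) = (g - 5)*(g - 1)*(g + 4)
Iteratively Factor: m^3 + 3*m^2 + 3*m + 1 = (m + 1)*(m^2 + 2*m + 1) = (m + 1)^2*(m + 1)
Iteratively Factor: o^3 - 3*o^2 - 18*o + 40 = (o - 2)*(o^2 - o - 20) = (o - 2)*(o + 4)*(o - 5)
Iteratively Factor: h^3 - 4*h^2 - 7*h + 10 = (h - 1)*(h^2 - 3*h - 10) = (h - 1)*(h + 2)*(h - 5)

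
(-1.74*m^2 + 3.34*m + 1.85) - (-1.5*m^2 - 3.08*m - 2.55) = -0.24*m^2 + 6.42*m + 4.4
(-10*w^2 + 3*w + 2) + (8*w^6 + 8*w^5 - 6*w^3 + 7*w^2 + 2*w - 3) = 8*w^6 + 8*w^5 - 6*w^3 - 3*w^2 + 5*w - 1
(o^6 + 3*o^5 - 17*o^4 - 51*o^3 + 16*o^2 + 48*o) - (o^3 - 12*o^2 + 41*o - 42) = o^6 + 3*o^5 - 17*o^4 - 52*o^3 + 28*o^2 + 7*o + 42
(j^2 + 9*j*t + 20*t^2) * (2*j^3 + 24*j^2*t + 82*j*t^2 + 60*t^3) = 2*j^5 + 42*j^4*t + 338*j^3*t^2 + 1278*j^2*t^3 + 2180*j*t^4 + 1200*t^5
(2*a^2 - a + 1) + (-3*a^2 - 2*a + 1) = -a^2 - 3*a + 2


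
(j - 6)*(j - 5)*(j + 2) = j^3 - 9*j^2 + 8*j + 60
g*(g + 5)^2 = g^3 + 10*g^2 + 25*g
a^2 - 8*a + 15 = (a - 5)*(a - 3)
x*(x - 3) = x^2 - 3*x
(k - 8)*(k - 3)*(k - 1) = k^3 - 12*k^2 + 35*k - 24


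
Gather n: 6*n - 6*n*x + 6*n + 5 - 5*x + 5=n*(12 - 6*x) - 5*x + 10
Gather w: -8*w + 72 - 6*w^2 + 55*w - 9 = -6*w^2 + 47*w + 63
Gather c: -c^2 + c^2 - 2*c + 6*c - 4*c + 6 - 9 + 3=0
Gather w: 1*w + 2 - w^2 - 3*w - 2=-w^2 - 2*w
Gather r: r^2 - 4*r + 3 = r^2 - 4*r + 3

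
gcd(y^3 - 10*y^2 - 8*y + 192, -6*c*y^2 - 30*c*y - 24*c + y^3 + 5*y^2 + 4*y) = y + 4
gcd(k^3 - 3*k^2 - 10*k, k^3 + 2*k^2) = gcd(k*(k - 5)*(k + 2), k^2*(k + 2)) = k^2 + 2*k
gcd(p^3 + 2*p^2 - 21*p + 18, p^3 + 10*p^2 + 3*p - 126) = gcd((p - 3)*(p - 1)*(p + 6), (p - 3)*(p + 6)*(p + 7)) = p^2 + 3*p - 18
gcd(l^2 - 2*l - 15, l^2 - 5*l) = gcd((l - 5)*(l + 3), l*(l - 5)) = l - 5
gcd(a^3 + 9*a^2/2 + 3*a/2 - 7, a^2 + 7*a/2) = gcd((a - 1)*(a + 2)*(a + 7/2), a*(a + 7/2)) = a + 7/2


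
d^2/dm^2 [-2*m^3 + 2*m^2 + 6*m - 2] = 4 - 12*m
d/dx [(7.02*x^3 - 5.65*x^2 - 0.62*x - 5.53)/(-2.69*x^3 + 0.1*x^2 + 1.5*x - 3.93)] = (-14.4965*x^4 + 17.7244*x^3 - 135.8059*x^2 + 45.515*x + 10.7316)/(7.2361*x^6 - 0.538*x^5 - 8.06*x^4 + 21.4434*x^3 + 1.464*x^2 - 11.79*x + 15.4449)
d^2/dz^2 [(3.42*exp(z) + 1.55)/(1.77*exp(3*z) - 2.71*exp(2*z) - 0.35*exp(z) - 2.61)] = (42.858072*exp(6*z) - 5.51018700000003*exp(5*z) - 48.192153*exp(4*z) + 245.760962*exp(3*z) - 76.284672*exp(2*z) - 46.787515*exp(z) + 21.881457)*exp(z)/(5.545233*exp(9*z) - 25.470477*exp(8*z) + 35.707626*exp(7*z) - 34.360048*exp(6*z) + 68.055492*exp(5*z) - 48.798858*exp(4*z) + 21.275866*exp(3*z) - 56.341548*exp(2*z) - 7.152705*exp(z) - 17.779581)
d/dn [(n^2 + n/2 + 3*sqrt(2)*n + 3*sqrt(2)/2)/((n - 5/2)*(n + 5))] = (-12*sqrt(2)*n^2 + 8*n^2 - 100*n - 12*sqrt(2)*n - 165*sqrt(2) - 25)/(4*n^4 + 20*n^3 - 75*n^2 - 250*n + 625)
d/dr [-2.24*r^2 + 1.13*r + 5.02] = 1.13 - 4.48*r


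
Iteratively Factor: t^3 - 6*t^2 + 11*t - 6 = (t - 3)*(t^2 - 3*t + 2) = (t - 3)*(t - 2)*(t - 1)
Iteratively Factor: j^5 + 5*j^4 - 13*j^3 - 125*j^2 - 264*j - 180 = (j + 3)*(j^4 + 2*j^3 - 19*j^2 - 68*j - 60) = (j + 3)^2*(j^3 - j^2 - 16*j - 20) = (j - 5)*(j + 3)^2*(j^2 + 4*j + 4) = (j - 5)*(j + 2)*(j + 3)^2*(j + 2)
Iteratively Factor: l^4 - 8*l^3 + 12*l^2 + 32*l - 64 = (l - 4)*(l^3 - 4*l^2 - 4*l + 16) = (l - 4)*(l - 2)*(l^2 - 2*l - 8) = (l - 4)*(l - 2)*(l + 2)*(l - 4)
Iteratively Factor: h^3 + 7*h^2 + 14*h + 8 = (h + 2)*(h^2 + 5*h + 4) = (h + 1)*(h + 2)*(h + 4)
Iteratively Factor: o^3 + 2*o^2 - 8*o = (o + 4)*(o^2 - 2*o) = (o - 2)*(o + 4)*(o)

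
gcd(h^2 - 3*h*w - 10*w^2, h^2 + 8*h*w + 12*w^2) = h + 2*w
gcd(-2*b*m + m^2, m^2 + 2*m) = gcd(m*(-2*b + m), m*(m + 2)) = m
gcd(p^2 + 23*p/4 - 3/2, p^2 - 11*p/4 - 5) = 1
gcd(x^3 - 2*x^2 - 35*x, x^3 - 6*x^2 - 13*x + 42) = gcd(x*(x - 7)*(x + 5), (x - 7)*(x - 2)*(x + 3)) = x - 7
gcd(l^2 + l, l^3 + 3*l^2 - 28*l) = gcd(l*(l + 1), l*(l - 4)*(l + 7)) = l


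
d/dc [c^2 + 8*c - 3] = 2*c + 8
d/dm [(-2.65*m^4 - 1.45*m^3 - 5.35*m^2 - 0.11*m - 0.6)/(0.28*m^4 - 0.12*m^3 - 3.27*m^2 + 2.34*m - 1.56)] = (0.724*m^6 + 20.327*m^5 - 14.4111*m^4 + 10.3956*m^3 - 6.3087*m^2 + 12.768*m + 1.5756)/(0.0784*m^8 - 0.0672*m^7 - 1.8168*m^6 + 2.0952*m^5 + 9.2577*m^4 - 14.9292*m^3 + 15.678*m^2 - 7.3008*m + 2.4336)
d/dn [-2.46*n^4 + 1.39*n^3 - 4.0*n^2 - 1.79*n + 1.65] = -9.84*n^3 + 4.17*n^2 - 8.0*n - 1.79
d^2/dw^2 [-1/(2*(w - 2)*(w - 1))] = (-(w - 2)^2 - (w - 2)*(w - 1) - (w - 1)^2)/((w - 2)^3*(w - 1)^3)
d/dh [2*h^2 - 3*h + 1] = 4*h - 3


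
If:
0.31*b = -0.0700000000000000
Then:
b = -0.23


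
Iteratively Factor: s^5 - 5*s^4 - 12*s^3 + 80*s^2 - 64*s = (s - 4)*(s^4 - s^3 - 16*s^2 + 16*s) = s*(s - 4)*(s^3 - s^2 - 16*s + 16) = s*(s - 4)*(s - 1)*(s^2 - 16) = s*(s - 4)*(s - 1)*(s + 4)*(s - 4)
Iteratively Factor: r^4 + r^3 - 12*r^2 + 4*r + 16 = (r - 2)*(r^3 + 3*r^2 - 6*r - 8) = (r - 2)*(r + 4)*(r^2 - r - 2) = (r - 2)*(r + 1)*(r + 4)*(r - 2)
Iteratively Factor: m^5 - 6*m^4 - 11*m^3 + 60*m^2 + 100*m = (m - 5)*(m^4 - m^3 - 16*m^2 - 20*m) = (m - 5)*(m + 2)*(m^3 - 3*m^2 - 10*m) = (m - 5)^2*(m + 2)*(m^2 + 2*m) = m*(m - 5)^2*(m + 2)*(m + 2)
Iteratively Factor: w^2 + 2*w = (w + 2)*(w)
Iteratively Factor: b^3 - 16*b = (b + 4)*(b^2 - 4*b) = (b - 4)*(b + 4)*(b)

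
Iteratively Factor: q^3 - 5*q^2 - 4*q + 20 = (q - 5)*(q^2 - 4) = (q - 5)*(q + 2)*(q - 2)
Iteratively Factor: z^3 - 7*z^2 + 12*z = (z - 4)*(z^2 - 3*z) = z*(z - 4)*(z - 3)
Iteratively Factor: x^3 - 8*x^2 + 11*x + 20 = (x - 5)*(x^2 - 3*x - 4) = (x - 5)*(x - 4)*(x + 1)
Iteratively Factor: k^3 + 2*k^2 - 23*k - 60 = (k + 4)*(k^2 - 2*k - 15) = (k + 3)*(k + 4)*(k - 5)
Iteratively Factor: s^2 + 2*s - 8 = (s - 2)*(s + 4)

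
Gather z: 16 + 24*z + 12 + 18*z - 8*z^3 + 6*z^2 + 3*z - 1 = -8*z^3 + 6*z^2 + 45*z + 27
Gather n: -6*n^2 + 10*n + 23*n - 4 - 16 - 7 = -6*n^2 + 33*n - 27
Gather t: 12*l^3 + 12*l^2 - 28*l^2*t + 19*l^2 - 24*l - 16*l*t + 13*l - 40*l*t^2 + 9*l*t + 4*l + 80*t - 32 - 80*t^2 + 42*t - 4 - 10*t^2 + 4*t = 12*l^3 + 31*l^2 - 7*l + t^2*(-40*l - 90) + t*(-28*l^2 - 7*l + 126) - 36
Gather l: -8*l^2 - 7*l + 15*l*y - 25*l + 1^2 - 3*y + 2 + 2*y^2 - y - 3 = -8*l^2 + l*(15*y - 32) + 2*y^2 - 4*y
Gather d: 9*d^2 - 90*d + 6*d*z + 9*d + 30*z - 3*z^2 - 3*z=9*d^2 + d*(6*z - 81) - 3*z^2 + 27*z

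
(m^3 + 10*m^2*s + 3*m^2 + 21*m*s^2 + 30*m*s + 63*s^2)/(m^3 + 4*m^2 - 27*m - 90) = (m^2 + 10*m*s + 21*s^2)/(m^2 + m - 30)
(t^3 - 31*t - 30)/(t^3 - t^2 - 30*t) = (t + 1)/t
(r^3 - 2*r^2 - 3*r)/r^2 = r - 2 - 3/r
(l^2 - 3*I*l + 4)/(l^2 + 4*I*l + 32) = (l + I)/(l + 8*I)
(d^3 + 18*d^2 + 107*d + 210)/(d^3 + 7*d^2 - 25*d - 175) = (d + 6)/(d - 5)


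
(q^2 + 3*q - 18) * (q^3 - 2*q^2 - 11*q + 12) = q^5 + q^4 - 35*q^3 + 15*q^2 + 234*q - 216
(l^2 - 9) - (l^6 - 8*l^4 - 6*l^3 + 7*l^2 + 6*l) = -l^6 + 8*l^4 + 6*l^3 - 6*l^2 - 6*l - 9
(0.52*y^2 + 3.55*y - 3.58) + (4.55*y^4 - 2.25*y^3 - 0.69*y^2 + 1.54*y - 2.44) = 4.55*y^4 - 2.25*y^3 - 0.17*y^2 + 5.09*y - 6.02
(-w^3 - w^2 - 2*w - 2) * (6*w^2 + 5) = -6*w^5 - 6*w^4 - 17*w^3 - 17*w^2 - 10*w - 10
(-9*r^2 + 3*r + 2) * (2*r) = -18*r^3 + 6*r^2 + 4*r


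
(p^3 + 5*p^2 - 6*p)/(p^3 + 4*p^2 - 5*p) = (p + 6)/(p + 5)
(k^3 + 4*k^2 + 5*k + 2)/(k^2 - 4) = (k^2 + 2*k + 1)/(k - 2)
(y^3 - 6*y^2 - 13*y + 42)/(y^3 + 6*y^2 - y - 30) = (y - 7)/(y + 5)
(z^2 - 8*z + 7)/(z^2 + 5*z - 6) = (z - 7)/(z + 6)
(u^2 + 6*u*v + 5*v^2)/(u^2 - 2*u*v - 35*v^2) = (u + v)/(u - 7*v)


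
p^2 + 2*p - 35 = (p - 5)*(p + 7)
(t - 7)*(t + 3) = t^2 - 4*t - 21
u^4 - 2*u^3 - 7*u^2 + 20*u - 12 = (u - 2)^2*(u - 1)*(u + 3)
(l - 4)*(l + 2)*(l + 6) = l^3 + 4*l^2 - 20*l - 48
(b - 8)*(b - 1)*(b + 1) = b^3 - 8*b^2 - b + 8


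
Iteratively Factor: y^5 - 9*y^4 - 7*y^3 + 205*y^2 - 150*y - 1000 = (y - 5)*(y^4 - 4*y^3 - 27*y^2 + 70*y + 200) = (y - 5)^2*(y^3 + y^2 - 22*y - 40) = (y - 5)^2*(y + 2)*(y^2 - y - 20) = (y - 5)^2*(y + 2)*(y + 4)*(y - 5)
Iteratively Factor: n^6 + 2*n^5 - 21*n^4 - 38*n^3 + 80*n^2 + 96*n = (n - 2)*(n^5 + 4*n^4 - 13*n^3 - 64*n^2 - 48*n) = (n - 4)*(n - 2)*(n^4 + 8*n^3 + 19*n^2 + 12*n) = (n - 4)*(n - 2)*(n + 4)*(n^3 + 4*n^2 + 3*n) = (n - 4)*(n - 2)*(n + 3)*(n + 4)*(n^2 + n) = (n - 4)*(n - 2)*(n + 1)*(n + 3)*(n + 4)*(n)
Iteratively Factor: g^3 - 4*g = (g)*(g^2 - 4) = g*(g - 2)*(g + 2)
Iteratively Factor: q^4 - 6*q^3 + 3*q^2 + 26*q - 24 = (q - 1)*(q^3 - 5*q^2 - 2*q + 24) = (q - 1)*(q + 2)*(q^2 - 7*q + 12) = (q - 3)*(q - 1)*(q + 2)*(q - 4)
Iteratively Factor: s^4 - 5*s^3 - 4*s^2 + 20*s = (s - 5)*(s^3 - 4*s) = (s - 5)*(s + 2)*(s^2 - 2*s) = (s - 5)*(s - 2)*(s + 2)*(s)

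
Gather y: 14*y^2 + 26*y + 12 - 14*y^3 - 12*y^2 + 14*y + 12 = -14*y^3 + 2*y^2 + 40*y + 24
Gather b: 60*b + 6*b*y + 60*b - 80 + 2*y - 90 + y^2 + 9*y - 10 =b*(6*y + 120) + y^2 + 11*y - 180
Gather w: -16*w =-16*w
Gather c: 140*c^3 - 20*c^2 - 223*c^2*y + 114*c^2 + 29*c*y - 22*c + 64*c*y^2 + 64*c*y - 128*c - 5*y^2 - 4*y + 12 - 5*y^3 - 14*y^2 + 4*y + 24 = 140*c^3 + c^2*(94 - 223*y) + c*(64*y^2 + 93*y - 150) - 5*y^3 - 19*y^2 + 36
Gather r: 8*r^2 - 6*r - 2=8*r^2 - 6*r - 2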